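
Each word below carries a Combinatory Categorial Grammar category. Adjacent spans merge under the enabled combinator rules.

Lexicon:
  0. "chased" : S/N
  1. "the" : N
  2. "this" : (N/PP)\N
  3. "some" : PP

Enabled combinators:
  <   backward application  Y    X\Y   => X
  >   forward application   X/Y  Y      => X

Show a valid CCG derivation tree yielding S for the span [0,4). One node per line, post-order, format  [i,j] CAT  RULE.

[0,4] S   >
  [0,1] "chased" : S/N
  [1,4] N   >
    [1,3] N/PP   <
      [1,2] "the" : N
      [2,3] "this" : (N/PP)\N
    [3,4] "some" : PP

[0,1] S/N  lex  "chased"
[1,2] N  lex  "the"
[2,3] (N/PP)\N  lex  "this"
[1,3] N/PP  <  k=2
[3,4] PP  lex  "some"
[1,4] N  >  k=3
[0,4] S  >  k=1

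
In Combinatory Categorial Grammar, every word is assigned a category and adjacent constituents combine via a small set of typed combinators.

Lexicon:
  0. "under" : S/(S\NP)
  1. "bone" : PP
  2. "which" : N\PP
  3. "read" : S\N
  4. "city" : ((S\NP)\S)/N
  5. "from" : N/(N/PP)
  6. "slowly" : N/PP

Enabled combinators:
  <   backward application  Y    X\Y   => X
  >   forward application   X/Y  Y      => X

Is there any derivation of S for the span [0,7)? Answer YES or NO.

YES

[0,7] S   >
  [0,1] "under" : S/(S\NP)
  [1,7] S\NP   <
    [1,4] S   <
      [1,3] N   <
        [1,2] "bone" : PP
        [2,3] "which" : N\PP
      [3,4] "read" : S\N
    [4,7] (S\NP)\S   >
      [4,5] "city" : ((S\NP)\S)/N
      [5,7] N   >
        [5,6] "from" : N/(N/PP)
        [6,7] "slowly" : N/PP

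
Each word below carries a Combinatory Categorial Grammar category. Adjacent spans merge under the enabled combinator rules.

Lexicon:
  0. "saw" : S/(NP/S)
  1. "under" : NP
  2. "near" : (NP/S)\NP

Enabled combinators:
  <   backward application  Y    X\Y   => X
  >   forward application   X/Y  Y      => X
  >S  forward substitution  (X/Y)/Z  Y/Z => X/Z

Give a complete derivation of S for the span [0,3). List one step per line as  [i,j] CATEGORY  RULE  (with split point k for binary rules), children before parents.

[0,1] S/(NP/S)  lex  "saw"
[1,2] NP  lex  "under"
[2,3] (NP/S)\NP  lex  "near"
[1,3] NP/S  <  k=2
[0,3] S  >  k=1

[0,3] S   >
  [0,1] "saw" : S/(NP/S)
  [1,3] NP/S   <
    [1,2] "under" : NP
    [2,3] "near" : (NP/S)\NP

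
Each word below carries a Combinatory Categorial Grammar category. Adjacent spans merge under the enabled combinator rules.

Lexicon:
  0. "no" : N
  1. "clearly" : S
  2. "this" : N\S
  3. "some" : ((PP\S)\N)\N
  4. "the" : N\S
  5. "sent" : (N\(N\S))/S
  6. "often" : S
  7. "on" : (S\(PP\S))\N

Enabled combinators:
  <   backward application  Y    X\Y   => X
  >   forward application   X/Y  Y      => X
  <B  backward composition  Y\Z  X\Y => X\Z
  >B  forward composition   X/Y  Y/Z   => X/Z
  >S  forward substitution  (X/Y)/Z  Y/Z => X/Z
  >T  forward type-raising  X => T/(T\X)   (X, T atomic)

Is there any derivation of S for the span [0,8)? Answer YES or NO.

YES

[0,8] S   >
  [0,1] S/(S\N)   >T
    [0,1] "no" : N
  [1,8] S\N   <B
    [1,4] (PP\S)\N   <
      [1,3] N   <
        [1,2] "clearly" : S
        [2,3] "this" : N\S
      [3,4] "some" : ((PP\S)\N)\N
    [4,8] S\(PP\S)   <
      [4,7] N   <
        [4,5] "the" : N\S
        [5,7] N\(N\S)   >
          [5,6] "sent" : (N\(N\S))/S
          [6,7] "often" : S
      [7,8] "on" : (S\(PP\S))\N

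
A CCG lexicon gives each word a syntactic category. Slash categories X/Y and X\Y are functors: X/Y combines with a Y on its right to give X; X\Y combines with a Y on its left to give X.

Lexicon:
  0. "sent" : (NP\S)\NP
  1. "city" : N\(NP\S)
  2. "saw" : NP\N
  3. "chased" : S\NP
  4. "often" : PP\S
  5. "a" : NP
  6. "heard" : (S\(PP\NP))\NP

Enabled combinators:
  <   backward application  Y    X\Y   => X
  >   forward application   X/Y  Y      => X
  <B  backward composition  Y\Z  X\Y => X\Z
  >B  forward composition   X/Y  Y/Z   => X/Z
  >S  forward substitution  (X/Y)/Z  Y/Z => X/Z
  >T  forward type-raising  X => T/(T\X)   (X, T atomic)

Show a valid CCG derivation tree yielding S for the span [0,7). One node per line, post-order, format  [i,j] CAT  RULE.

[0,7] S   <
  [0,5] PP\NP   <B
    [0,2] N\NP   <B
      [0,1] "sent" : (NP\S)\NP
      [1,2] "city" : N\(NP\S)
    [2,5] PP\N   <B
      [2,4] S\N   <B
        [2,3] "saw" : NP\N
        [3,4] "chased" : S\NP
      [4,5] "often" : PP\S
  [5,7] S\(PP\NP)   <
    [5,6] "a" : NP
    [6,7] "heard" : (S\(PP\NP))\NP

[0,1] (NP\S)\NP  lex  "sent"
[1,2] N\(NP\S)  lex  "city"
[0,2] N\NP  <B  k=1
[2,3] NP\N  lex  "saw"
[3,4] S\NP  lex  "chased"
[2,4] S\N  <B  k=3
[4,5] PP\S  lex  "often"
[2,5] PP\N  <B  k=4
[0,5] PP\NP  <B  k=2
[5,6] NP  lex  "a"
[6,7] (S\(PP\NP))\NP  lex  "heard"
[5,7] S\(PP\NP)  <  k=6
[0,7] S  <  k=5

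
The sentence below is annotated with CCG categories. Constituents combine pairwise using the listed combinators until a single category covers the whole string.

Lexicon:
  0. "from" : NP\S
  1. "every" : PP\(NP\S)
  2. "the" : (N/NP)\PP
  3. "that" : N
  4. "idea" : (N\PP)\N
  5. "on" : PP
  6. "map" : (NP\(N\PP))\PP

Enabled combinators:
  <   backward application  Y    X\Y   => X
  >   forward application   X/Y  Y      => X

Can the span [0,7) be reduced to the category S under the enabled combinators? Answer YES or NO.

NP\S PP\(NP\S) (N/NP)\PP N (N\PP)\N PP (NP\(N\PP))\PP
CKY chart[0,7] = {N}; S ∉ chart

NO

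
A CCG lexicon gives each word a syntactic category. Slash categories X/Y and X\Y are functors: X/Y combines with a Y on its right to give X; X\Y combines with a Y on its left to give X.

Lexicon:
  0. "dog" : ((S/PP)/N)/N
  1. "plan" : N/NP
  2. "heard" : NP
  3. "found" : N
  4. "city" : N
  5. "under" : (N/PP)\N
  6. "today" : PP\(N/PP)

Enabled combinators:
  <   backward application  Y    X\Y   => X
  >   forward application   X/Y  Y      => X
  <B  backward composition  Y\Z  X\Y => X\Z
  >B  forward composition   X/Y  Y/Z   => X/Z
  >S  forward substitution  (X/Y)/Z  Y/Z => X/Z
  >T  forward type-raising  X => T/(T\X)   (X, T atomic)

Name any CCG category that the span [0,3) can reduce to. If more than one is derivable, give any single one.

[0,7] S   >
  [0,4] S/PP   >
    [0,3] (S/PP)/N   >
      [0,1] "dog" : ((S/PP)/N)/N
      [1,3] N   >
        [1,2] "plan" : N/NP
        [2,3] "heard" : NP
    [3,4] "found" : N
  [4,7] PP   >
    [4,5] PP/(PP\N)   >T
      [4,5] "city" : N
    [5,7] PP\N   <B
      [5,6] "under" : (N/PP)\N
      [6,7] "today" : PP\(N/PP)

(S/PP)/N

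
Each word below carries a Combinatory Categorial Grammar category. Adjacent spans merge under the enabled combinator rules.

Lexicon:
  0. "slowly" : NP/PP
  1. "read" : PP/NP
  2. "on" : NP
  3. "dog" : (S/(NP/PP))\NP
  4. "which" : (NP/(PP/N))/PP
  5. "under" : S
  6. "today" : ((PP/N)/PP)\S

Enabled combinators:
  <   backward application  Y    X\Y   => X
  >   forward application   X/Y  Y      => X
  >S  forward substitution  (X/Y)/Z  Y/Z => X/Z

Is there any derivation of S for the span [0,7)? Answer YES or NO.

[0,7] S   >
  [0,4] S/(NP/PP)   <
    [0,3] NP   >
      [0,1] "slowly" : NP/PP
      [1,3] PP   >
        [1,2] "read" : PP/NP
        [2,3] "on" : NP
    [3,4] "dog" : (S/(NP/PP))\NP
  [4,7] NP/PP   >S
    [4,5] "which" : (NP/(PP/N))/PP
    [5,7] (PP/N)/PP   <
      [5,6] "under" : S
      [6,7] "today" : ((PP/N)/PP)\S

YES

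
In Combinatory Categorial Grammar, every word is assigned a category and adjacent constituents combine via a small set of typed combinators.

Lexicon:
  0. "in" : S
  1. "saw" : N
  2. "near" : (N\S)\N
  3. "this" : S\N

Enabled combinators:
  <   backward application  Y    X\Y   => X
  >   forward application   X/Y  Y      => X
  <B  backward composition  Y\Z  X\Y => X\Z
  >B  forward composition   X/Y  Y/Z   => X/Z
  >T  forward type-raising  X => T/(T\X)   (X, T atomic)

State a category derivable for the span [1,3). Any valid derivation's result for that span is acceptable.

N\S

[0,4] S   <
  [0,3] N   <
    [0,1] "in" : S
    [1,3] N\S   <
      [1,2] "saw" : N
      [2,3] "near" : (N\S)\N
  [3,4] "this" : S\N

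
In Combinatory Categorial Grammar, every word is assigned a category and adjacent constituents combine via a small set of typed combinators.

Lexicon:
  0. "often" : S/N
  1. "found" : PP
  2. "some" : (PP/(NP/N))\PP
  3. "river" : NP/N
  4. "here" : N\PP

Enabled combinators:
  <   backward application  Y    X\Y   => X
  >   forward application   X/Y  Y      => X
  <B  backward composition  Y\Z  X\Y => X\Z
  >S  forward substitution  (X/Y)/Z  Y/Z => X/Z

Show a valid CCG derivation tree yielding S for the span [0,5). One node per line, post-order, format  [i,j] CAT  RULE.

[0,1] S/N  lex  "often"
[1,2] PP  lex  "found"
[2,3] (PP/(NP/N))\PP  lex  "some"
[1,3] PP/(NP/N)  <  k=2
[3,4] NP/N  lex  "river"
[1,4] PP  >  k=3
[4,5] N\PP  lex  "here"
[1,5] N  <  k=4
[0,5] S  >  k=1

[0,5] S   >
  [0,1] "often" : S/N
  [1,5] N   <
    [1,4] PP   >
      [1,3] PP/(NP/N)   <
        [1,2] "found" : PP
        [2,3] "some" : (PP/(NP/N))\PP
      [3,4] "river" : NP/N
    [4,5] "here" : N\PP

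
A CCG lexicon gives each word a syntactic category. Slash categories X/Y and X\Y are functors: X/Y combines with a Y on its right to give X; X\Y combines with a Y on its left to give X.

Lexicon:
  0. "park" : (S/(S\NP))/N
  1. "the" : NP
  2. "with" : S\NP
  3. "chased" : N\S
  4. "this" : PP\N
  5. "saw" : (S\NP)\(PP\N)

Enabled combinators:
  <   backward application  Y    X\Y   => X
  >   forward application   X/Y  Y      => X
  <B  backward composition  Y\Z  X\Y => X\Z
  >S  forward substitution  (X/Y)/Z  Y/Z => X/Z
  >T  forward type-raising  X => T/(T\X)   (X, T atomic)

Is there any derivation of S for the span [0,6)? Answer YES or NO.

YES

[0,6] S   >
  [0,4] S/(S\NP)   >
    [0,1] "park" : (S/(S\NP))/N
    [1,4] N   <
      [1,2] "the" : NP
      [2,4] N\NP   <B
        [2,3] "with" : S\NP
        [3,4] "chased" : N\S
  [4,6] S\NP   <
    [4,5] "this" : PP\N
    [5,6] "saw" : (S\NP)\(PP\N)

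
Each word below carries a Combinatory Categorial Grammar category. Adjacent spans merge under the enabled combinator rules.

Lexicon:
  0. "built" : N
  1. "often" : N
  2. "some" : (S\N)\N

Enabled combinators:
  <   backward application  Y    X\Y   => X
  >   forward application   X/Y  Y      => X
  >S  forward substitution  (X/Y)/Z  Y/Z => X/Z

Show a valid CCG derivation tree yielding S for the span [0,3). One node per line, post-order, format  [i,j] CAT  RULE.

[0,1] N  lex  "built"
[1,2] N  lex  "often"
[2,3] (S\N)\N  lex  "some"
[1,3] S\N  <  k=2
[0,3] S  <  k=1

[0,3] S   <
  [0,1] "built" : N
  [1,3] S\N   <
    [1,2] "often" : N
    [2,3] "some" : (S\N)\N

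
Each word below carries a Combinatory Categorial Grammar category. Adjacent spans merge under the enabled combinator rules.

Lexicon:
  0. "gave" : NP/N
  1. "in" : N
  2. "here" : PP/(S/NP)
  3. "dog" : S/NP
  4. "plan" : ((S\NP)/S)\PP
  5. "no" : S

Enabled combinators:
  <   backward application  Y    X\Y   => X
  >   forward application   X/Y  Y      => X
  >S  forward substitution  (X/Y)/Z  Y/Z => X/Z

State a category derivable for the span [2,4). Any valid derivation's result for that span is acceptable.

PP

[0,6] S   <
  [0,2] NP   >
    [0,1] "gave" : NP/N
    [1,2] "in" : N
  [2,6] S\NP   >
    [2,5] (S\NP)/S   <
      [2,4] PP   >
        [2,3] "here" : PP/(S/NP)
        [3,4] "dog" : S/NP
      [4,5] "plan" : ((S\NP)/S)\PP
    [5,6] "no" : S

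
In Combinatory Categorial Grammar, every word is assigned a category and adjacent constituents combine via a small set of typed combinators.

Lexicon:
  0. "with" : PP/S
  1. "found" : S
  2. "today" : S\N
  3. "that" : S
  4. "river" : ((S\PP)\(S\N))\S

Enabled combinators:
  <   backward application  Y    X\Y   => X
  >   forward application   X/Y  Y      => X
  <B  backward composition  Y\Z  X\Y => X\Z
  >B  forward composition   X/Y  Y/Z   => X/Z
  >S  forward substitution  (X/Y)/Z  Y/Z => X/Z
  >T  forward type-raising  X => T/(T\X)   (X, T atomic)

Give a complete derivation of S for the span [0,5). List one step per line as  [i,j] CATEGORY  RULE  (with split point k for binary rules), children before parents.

[0,5] S   <
  [0,2] PP   >
    [0,1] "with" : PP/S
    [1,2] "found" : S
  [2,5] S\PP   <
    [2,3] "today" : S\N
    [3,5] (S\PP)\(S\N)   <
      [3,4] "that" : S
      [4,5] "river" : ((S\PP)\(S\N))\S

[0,1] PP/S  lex  "with"
[1,2] S  lex  "found"
[0,2] PP  >  k=1
[2,3] S\N  lex  "today"
[3,4] S  lex  "that"
[4,5] ((S\PP)\(S\N))\S  lex  "river"
[3,5] (S\PP)\(S\N)  <  k=4
[2,5] S\PP  <  k=3
[0,5] S  <  k=2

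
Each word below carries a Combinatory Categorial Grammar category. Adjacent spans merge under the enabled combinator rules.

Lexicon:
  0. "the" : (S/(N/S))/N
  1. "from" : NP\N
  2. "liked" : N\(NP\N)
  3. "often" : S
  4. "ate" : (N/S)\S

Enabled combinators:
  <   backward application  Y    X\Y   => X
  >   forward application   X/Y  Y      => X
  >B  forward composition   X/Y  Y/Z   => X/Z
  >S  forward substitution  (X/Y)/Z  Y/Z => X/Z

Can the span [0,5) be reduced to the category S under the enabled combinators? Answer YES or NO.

YES

[0,5] S   >
  [0,3] S/(N/S)   >
    [0,1] "the" : (S/(N/S))/N
    [1,3] N   <
      [1,2] "from" : NP\N
      [2,3] "liked" : N\(NP\N)
  [3,5] N/S   <
    [3,4] "often" : S
    [4,5] "ate" : (N/S)\S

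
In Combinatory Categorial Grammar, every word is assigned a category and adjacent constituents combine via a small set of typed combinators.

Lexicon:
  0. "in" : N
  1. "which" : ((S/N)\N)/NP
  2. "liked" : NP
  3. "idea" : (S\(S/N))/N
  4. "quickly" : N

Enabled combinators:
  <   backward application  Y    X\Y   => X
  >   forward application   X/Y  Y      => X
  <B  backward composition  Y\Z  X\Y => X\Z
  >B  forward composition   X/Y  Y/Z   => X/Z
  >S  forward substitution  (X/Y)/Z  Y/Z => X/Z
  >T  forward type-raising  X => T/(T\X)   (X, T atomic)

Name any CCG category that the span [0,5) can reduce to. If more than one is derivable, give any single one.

[0,5] S   <
  [0,3] S/N   <
    [0,1] "in" : N
    [1,3] (S/N)\N   >
      [1,2] "which" : ((S/N)\N)/NP
      [2,3] "liked" : NP
  [3,5] S\(S/N)   >
    [3,4] "idea" : (S\(S/N))/N
    [4,5] "quickly" : N

S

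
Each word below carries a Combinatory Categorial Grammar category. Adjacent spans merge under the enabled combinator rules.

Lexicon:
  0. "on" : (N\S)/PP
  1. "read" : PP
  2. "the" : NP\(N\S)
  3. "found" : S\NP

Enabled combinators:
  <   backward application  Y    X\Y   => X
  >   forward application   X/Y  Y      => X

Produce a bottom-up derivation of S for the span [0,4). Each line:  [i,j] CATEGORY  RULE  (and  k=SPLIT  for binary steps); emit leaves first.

[0,4] S   <
  [0,3] NP   <
    [0,2] N\S   >
      [0,1] "on" : (N\S)/PP
      [1,2] "read" : PP
    [2,3] "the" : NP\(N\S)
  [3,4] "found" : S\NP

[0,1] (N\S)/PP  lex  "on"
[1,2] PP  lex  "read"
[0,2] N\S  >  k=1
[2,3] NP\(N\S)  lex  "the"
[0,3] NP  <  k=2
[3,4] S\NP  lex  "found"
[0,4] S  <  k=3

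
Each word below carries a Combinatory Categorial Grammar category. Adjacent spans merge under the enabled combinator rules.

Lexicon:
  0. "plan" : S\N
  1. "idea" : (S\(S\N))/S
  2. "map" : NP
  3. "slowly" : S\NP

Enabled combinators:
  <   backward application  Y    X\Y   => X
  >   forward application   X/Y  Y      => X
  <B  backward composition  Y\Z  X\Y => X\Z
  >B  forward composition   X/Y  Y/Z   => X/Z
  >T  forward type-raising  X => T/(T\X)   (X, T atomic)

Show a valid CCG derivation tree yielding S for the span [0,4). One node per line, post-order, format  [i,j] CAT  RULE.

[0,1] S\N  lex  "plan"
[1,2] (S\(S\N))/S  lex  "idea"
[2,3] NP  lex  "map"
[3,4] S\NP  lex  "slowly"
[2,4] S  <  k=3
[1,4] S\(S\N)  >  k=2
[0,4] S  <  k=1

[0,4] S   <
  [0,1] "plan" : S\N
  [1,4] S\(S\N)   >
    [1,2] "idea" : (S\(S\N))/S
    [2,4] S   <
      [2,3] "map" : NP
      [3,4] "slowly" : S\NP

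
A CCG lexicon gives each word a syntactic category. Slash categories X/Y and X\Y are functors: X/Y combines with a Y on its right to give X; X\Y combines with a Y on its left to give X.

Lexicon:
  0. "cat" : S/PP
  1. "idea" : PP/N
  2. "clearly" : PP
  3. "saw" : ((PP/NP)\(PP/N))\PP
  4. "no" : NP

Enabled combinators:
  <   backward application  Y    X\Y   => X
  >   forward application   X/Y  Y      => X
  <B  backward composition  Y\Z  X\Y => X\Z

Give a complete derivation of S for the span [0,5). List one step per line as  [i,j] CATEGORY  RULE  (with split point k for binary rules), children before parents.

[0,5] S   >
  [0,1] "cat" : S/PP
  [1,5] PP   >
    [1,4] PP/NP   <
      [1,2] "idea" : PP/N
      [2,4] (PP/NP)\(PP/N)   <
        [2,3] "clearly" : PP
        [3,4] "saw" : ((PP/NP)\(PP/N))\PP
    [4,5] "no" : NP

[0,1] S/PP  lex  "cat"
[1,2] PP/N  lex  "idea"
[2,3] PP  lex  "clearly"
[3,4] ((PP/NP)\(PP/N))\PP  lex  "saw"
[2,4] (PP/NP)\(PP/N)  <  k=3
[1,4] PP/NP  <  k=2
[4,5] NP  lex  "no"
[1,5] PP  >  k=4
[0,5] S  >  k=1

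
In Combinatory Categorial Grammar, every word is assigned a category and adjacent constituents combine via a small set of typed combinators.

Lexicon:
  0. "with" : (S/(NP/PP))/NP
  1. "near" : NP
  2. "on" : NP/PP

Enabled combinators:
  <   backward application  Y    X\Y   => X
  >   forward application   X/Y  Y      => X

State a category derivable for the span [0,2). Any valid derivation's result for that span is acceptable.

[0,3] S   >
  [0,2] S/(NP/PP)   >
    [0,1] "with" : (S/(NP/PP))/NP
    [1,2] "near" : NP
  [2,3] "on" : NP/PP

S/(NP/PP)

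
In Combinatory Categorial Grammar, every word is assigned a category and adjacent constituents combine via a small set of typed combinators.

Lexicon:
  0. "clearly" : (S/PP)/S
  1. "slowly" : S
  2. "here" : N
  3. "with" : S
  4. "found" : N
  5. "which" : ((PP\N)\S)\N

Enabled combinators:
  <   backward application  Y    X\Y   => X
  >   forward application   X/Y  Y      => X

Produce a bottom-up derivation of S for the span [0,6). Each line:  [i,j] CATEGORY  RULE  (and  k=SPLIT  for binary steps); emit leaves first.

[0,1] (S/PP)/S  lex  "clearly"
[1,2] S  lex  "slowly"
[0,2] S/PP  >  k=1
[2,3] N  lex  "here"
[3,4] S  lex  "with"
[4,5] N  lex  "found"
[5,6] ((PP\N)\S)\N  lex  "which"
[4,6] (PP\N)\S  <  k=5
[3,6] PP\N  <  k=4
[2,6] PP  <  k=3
[0,6] S  >  k=2

[0,6] S   >
  [0,2] S/PP   >
    [0,1] "clearly" : (S/PP)/S
    [1,2] "slowly" : S
  [2,6] PP   <
    [2,3] "here" : N
    [3,6] PP\N   <
      [3,4] "with" : S
      [4,6] (PP\N)\S   <
        [4,5] "found" : N
        [5,6] "which" : ((PP\N)\S)\N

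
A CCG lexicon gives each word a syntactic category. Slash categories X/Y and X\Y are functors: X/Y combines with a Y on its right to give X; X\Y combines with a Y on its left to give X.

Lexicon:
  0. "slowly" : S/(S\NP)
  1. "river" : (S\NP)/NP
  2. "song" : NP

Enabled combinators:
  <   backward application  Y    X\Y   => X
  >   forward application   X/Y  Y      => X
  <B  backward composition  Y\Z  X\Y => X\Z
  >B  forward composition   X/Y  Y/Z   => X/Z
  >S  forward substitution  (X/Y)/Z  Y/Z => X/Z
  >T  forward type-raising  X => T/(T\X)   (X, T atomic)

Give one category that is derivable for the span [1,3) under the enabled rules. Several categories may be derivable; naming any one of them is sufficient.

[0,3] S   >
  [0,1] "slowly" : S/(S\NP)
  [1,3] S\NP   >
    [1,2] "river" : (S\NP)/NP
    [2,3] "song" : NP

S\NP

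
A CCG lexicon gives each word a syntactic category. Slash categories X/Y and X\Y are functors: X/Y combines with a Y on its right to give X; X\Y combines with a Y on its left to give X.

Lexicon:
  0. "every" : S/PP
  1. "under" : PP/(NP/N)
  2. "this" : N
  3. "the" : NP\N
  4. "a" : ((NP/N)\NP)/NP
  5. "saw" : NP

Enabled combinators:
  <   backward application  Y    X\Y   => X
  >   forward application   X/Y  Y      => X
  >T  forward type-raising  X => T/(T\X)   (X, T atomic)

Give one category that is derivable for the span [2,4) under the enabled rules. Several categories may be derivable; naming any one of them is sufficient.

[0,6] S   >
  [0,1] "every" : S/PP
  [1,6] PP   >
    [1,2] "under" : PP/(NP/N)
    [2,6] NP/N   <
      [2,4] NP   >
        [2,3] NP/(NP\N)   >T
          [2,3] "this" : N
        [3,4] "the" : NP\N
      [4,6] (NP/N)\NP   >
        [4,5] "a" : ((NP/N)\NP)/NP
        [5,6] "saw" : NP

NP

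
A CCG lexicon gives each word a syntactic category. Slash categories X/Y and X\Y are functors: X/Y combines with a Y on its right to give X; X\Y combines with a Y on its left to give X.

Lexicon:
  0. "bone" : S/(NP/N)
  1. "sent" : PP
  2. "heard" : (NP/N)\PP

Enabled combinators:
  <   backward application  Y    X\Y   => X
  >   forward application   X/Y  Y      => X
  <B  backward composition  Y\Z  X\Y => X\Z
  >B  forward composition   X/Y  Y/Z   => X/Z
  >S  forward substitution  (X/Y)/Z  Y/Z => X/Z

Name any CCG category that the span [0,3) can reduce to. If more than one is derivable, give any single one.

S

[0,3] S   >
  [0,1] "bone" : S/(NP/N)
  [1,3] NP/N   <
    [1,2] "sent" : PP
    [2,3] "heard" : (NP/N)\PP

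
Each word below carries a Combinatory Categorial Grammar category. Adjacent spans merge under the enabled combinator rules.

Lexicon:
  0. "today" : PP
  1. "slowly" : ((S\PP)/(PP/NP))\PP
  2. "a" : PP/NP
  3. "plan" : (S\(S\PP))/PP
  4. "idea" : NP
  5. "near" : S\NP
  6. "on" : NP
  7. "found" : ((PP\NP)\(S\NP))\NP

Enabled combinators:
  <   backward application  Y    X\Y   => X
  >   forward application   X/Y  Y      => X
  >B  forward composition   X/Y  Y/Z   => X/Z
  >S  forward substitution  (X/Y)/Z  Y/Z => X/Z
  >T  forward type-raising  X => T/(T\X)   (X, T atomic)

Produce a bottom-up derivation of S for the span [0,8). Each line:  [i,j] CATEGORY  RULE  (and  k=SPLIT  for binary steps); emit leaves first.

[0,8] S   <
  [0,3] S\PP   >
    [0,2] (S\PP)/(PP/NP)   <
      [0,1] "today" : PP
      [1,2] "slowly" : ((S\PP)/(PP/NP))\PP
    [2,3] "a" : PP/NP
  [3,8] S\(S\PP)   >
    [3,4] "plan" : (S\(S\PP))/PP
    [4,8] PP   >
      [4,5] PP/(PP\NP)   >T
        [4,5] "idea" : NP
      [5,8] PP\NP   <
        [5,6] "near" : S\NP
        [6,8] (PP\NP)\(S\NP)   <
          [6,7] "on" : NP
          [7,8] "found" : ((PP\NP)\(S\NP))\NP

[0,1] PP  lex  "today"
[1,2] ((S\PP)/(PP/NP))\PP  lex  "slowly"
[0,2] (S\PP)/(PP/NP)  <  k=1
[2,3] PP/NP  lex  "a"
[0,3] S\PP  >  k=2
[3,4] (S\(S\PP))/PP  lex  "plan"
[4,5] NP  lex  "idea"
[4,5] PP/(PP\NP)  >T
[5,6] S\NP  lex  "near"
[6,7] NP  lex  "on"
[7,8] ((PP\NP)\(S\NP))\NP  lex  "found"
[6,8] (PP\NP)\(S\NP)  <  k=7
[5,8] PP\NP  <  k=6
[4,8] PP  >  k=5
[3,8] S\(S\PP)  >  k=4
[0,8] S  <  k=3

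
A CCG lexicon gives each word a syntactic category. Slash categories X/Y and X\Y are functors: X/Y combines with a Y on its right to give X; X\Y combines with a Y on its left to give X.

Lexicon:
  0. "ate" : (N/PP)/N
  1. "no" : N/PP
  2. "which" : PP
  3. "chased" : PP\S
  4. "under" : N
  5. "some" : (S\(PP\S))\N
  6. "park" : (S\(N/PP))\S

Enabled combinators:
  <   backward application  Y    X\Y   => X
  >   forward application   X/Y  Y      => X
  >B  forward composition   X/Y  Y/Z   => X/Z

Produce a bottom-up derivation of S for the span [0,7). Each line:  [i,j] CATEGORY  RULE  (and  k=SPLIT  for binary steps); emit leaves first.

[0,7] S   <
  [0,3] N/PP   >
    [0,1] "ate" : (N/PP)/N
    [1,3] N   >
      [1,2] "no" : N/PP
      [2,3] "which" : PP
  [3,7] S\(N/PP)   <
    [3,6] S   <
      [3,4] "chased" : PP\S
      [4,6] S\(PP\S)   <
        [4,5] "under" : N
        [5,6] "some" : (S\(PP\S))\N
    [6,7] "park" : (S\(N/PP))\S

[0,1] (N/PP)/N  lex  "ate"
[1,2] N/PP  lex  "no"
[2,3] PP  lex  "which"
[1,3] N  >  k=2
[0,3] N/PP  >  k=1
[3,4] PP\S  lex  "chased"
[4,5] N  lex  "under"
[5,6] (S\(PP\S))\N  lex  "some"
[4,6] S\(PP\S)  <  k=5
[3,6] S  <  k=4
[6,7] (S\(N/PP))\S  lex  "park"
[3,7] S\(N/PP)  <  k=6
[0,7] S  <  k=3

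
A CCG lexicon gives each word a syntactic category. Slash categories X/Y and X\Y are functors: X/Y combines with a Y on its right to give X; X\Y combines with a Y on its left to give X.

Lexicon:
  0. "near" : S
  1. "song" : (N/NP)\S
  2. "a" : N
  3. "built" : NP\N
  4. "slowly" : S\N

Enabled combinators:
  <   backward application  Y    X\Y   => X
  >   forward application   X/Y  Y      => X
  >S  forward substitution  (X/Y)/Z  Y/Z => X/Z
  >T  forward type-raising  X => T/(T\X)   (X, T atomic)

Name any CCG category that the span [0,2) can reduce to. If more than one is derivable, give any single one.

[0,5] S   <
  [0,4] N   >
    [0,2] N/NP   <
      [0,1] "near" : S
      [1,2] "song" : (N/NP)\S
    [2,4] NP   >
      [2,3] NP/(NP\N)   >T
        [2,3] "a" : N
      [3,4] "built" : NP\N
  [4,5] "slowly" : S\N

N/NP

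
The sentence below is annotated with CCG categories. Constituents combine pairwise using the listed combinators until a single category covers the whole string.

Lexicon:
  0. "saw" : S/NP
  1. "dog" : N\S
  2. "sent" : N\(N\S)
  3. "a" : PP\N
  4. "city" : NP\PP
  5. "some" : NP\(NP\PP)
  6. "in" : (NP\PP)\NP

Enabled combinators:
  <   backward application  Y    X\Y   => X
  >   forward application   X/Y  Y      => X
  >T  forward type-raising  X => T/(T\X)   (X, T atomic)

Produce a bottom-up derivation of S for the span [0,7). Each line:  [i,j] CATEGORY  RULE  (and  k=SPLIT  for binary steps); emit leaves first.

[0,7] S   >
  [0,1] "saw" : S/NP
  [1,7] NP   <
    [1,4] PP   <
      [1,3] N   <
        [1,2] "dog" : N\S
        [2,3] "sent" : N\(N\S)
      [3,4] "a" : PP\N
    [4,7] NP\PP   <
      [4,6] NP   <
        [4,5] "city" : NP\PP
        [5,6] "some" : NP\(NP\PP)
      [6,7] "in" : (NP\PP)\NP

[0,1] S/NP  lex  "saw"
[1,2] N\S  lex  "dog"
[2,3] N\(N\S)  lex  "sent"
[1,3] N  <  k=2
[3,4] PP\N  lex  "a"
[1,4] PP  <  k=3
[4,5] NP\PP  lex  "city"
[5,6] NP\(NP\PP)  lex  "some"
[4,6] NP  <  k=5
[6,7] (NP\PP)\NP  lex  "in"
[4,7] NP\PP  <  k=6
[1,7] NP  <  k=4
[0,7] S  >  k=1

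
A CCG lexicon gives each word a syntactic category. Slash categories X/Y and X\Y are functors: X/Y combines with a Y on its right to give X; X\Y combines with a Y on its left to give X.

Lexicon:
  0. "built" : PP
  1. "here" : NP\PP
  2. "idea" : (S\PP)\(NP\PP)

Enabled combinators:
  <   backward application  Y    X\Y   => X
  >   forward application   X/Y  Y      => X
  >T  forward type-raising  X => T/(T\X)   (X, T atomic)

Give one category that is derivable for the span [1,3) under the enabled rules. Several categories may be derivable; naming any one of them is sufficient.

S\PP

[0,3] S   <
  [0,1] "built" : PP
  [1,3] S\PP   <
    [1,2] "here" : NP\PP
    [2,3] "idea" : (S\PP)\(NP\PP)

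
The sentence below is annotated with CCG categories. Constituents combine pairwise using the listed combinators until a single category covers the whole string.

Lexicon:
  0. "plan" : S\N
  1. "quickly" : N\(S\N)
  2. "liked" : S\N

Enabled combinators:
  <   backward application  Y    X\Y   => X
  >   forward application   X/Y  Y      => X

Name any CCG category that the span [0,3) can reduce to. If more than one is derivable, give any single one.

S

[0,3] S   <
  [0,2] N   <
    [0,1] "plan" : S\N
    [1,2] "quickly" : N\(S\N)
  [2,3] "liked" : S\N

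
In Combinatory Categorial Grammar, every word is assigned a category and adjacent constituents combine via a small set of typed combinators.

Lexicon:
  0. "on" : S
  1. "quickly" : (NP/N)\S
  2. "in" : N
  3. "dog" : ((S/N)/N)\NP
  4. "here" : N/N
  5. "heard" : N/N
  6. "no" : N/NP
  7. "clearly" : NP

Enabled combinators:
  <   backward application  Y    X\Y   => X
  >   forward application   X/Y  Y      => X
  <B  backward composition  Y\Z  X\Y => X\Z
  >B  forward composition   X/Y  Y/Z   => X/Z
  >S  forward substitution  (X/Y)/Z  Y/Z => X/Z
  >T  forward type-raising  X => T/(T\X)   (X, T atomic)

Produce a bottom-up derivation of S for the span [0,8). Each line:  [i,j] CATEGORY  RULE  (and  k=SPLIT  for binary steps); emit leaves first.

[0,8] S   >
  [0,6] S/N   >S
    [0,4] (S/N)/N   <
      [0,3] NP   >
        [0,2] NP/N   <
          [0,1] "on" : S
          [1,2] "quickly" : (NP/N)\S
        [2,3] "in" : N
      [3,4] "dog" : ((S/N)/N)\NP
    [4,6] N/N   >B
      [4,5] "here" : N/N
      [5,6] "heard" : N/N
  [6,8] N   >
    [6,7] "no" : N/NP
    [7,8] "clearly" : NP

[0,1] S  lex  "on"
[1,2] (NP/N)\S  lex  "quickly"
[0,2] NP/N  <  k=1
[2,3] N  lex  "in"
[0,3] NP  >  k=2
[3,4] ((S/N)/N)\NP  lex  "dog"
[0,4] (S/N)/N  <  k=3
[4,5] N/N  lex  "here"
[5,6] N/N  lex  "heard"
[4,6] N/N  >B  k=5
[0,6] S/N  >S  k=4
[6,7] N/NP  lex  "no"
[7,8] NP  lex  "clearly"
[6,8] N  >  k=7
[0,8] S  >  k=6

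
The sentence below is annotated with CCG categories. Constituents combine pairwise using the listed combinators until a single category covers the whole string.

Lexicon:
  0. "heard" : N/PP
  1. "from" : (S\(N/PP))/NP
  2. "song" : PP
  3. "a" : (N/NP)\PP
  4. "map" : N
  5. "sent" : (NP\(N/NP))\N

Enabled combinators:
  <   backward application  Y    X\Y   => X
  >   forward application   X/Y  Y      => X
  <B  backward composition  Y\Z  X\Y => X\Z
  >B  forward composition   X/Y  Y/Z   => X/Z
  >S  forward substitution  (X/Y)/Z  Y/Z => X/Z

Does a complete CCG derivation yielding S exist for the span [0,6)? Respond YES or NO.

YES

[0,6] S   <
  [0,1] "heard" : N/PP
  [1,6] S\(N/PP)   >
    [1,2] "from" : (S\(N/PP))/NP
    [2,6] NP   <
      [2,4] N/NP   <
        [2,3] "song" : PP
        [3,4] "a" : (N/NP)\PP
      [4,6] NP\(N/NP)   <
        [4,5] "map" : N
        [5,6] "sent" : (NP\(N/NP))\N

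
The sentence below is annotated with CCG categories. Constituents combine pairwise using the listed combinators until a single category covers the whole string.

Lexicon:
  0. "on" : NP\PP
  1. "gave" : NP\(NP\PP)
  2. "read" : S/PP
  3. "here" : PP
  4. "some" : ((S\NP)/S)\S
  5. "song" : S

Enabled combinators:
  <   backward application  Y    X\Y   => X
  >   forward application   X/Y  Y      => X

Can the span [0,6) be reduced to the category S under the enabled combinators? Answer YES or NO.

YES

[0,6] S   <
  [0,2] NP   <
    [0,1] "on" : NP\PP
    [1,2] "gave" : NP\(NP\PP)
  [2,6] S\NP   >
    [2,5] (S\NP)/S   <
      [2,4] S   >
        [2,3] "read" : S/PP
        [3,4] "here" : PP
      [4,5] "some" : ((S\NP)/S)\S
    [5,6] "song" : S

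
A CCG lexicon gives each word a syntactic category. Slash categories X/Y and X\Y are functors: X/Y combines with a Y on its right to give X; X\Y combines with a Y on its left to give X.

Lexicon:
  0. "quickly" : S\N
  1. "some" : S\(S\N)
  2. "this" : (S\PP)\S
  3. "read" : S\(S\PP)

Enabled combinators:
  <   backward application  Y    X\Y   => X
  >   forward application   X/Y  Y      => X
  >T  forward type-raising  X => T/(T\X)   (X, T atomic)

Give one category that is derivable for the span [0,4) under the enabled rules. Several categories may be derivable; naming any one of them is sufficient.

[0,4] S   <
  [0,3] S\PP   <
    [0,2] S   <
      [0,1] "quickly" : S\N
      [1,2] "some" : S\(S\N)
    [2,3] "this" : (S\PP)\S
  [3,4] "read" : S\(S\PP)

S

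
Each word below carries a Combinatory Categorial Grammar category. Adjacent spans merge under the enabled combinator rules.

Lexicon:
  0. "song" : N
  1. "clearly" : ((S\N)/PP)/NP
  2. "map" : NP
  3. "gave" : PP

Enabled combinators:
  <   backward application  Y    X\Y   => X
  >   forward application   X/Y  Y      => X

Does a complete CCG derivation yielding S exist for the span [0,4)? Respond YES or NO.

YES

[0,4] S   <
  [0,1] "song" : N
  [1,4] S\N   >
    [1,3] (S\N)/PP   >
      [1,2] "clearly" : ((S\N)/PP)/NP
      [2,3] "map" : NP
    [3,4] "gave" : PP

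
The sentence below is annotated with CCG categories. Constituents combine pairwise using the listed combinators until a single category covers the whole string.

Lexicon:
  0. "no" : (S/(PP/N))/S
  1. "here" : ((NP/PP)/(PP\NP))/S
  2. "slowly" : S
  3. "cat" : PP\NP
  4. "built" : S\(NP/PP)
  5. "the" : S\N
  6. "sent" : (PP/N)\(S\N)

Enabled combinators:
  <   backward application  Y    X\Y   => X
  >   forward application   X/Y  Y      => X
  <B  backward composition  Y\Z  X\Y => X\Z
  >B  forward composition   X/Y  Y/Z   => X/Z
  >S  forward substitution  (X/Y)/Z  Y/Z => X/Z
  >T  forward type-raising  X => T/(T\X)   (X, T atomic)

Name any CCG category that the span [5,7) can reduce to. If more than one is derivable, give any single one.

PP/N

[0,7] S   >
  [0,5] S/(PP/N)   >
    [0,1] "no" : (S/(PP/N))/S
    [1,5] S   <
      [1,4] NP/PP   >
        [1,3] (NP/PP)/(PP\NP)   >
          [1,2] "here" : ((NP/PP)/(PP\NP))/S
          [2,3] "slowly" : S
        [3,4] "cat" : PP\NP
      [4,5] "built" : S\(NP/PP)
  [5,7] PP/N   <
    [5,6] "the" : S\N
    [6,7] "sent" : (PP/N)\(S\N)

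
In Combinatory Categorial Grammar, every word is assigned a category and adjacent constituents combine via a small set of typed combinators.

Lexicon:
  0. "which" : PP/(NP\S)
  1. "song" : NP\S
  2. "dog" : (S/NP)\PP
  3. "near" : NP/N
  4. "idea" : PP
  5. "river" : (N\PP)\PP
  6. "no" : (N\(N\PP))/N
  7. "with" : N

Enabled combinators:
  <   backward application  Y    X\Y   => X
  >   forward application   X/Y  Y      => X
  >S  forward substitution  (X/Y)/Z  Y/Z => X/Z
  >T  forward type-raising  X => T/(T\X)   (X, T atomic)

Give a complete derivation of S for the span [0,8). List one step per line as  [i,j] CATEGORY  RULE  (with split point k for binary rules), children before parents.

[0,1] PP/(NP\S)  lex  "which"
[1,2] NP\S  lex  "song"
[0,2] PP  >  k=1
[2,3] (S/NP)\PP  lex  "dog"
[0,3] S/NP  <  k=2
[3,4] NP/N  lex  "near"
[4,5] PP  lex  "idea"
[5,6] (N\PP)\PP  lex  "river"
[4,6] N\PP  <  k=5
[6,7] (N\(N\PP))/N  lex  "no"
[7,8] N  lex  "with"
[6,8] N\(N\PP)  >  k=7
[4,8] N  <  k=6
[3,8] NP  >  k=4
[0,8] S  >  k=3

[0,8] S   >
  [0,3] S/NP   <
    [0,2] PP   >
      [0,1] "which" : PP/(NP\S)
      [1,2] "song" : NP\S
    [2,3] "dog" : (S/NP)\PP
  [3,8] NP   >
    [3,4] "near" : NP/N
    [4,8] N   <
      [4,6] N\PP   <
        [4,5] "idea" : PP
        [5,6] "river" : (N\PP)\PP
      [6,8] N\(N\PP)   >
        [6,7] "no" : (N\(N\PP))/N
        [7,8] "with" : N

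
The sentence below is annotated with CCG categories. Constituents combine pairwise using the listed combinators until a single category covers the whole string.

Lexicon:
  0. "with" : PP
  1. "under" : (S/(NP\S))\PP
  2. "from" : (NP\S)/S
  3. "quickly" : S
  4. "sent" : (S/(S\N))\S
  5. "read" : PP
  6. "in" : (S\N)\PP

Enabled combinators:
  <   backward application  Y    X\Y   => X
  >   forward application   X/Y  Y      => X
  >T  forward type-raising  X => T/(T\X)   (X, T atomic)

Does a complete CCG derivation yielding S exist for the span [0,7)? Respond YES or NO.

YES

[0,7] S   >
  [0,5] S/(S\N)   <
    [0,4] S   >
      [0,2] S/(NP\S)   <
        [0,1] "with" : PP
        [1,2] "under" : (S/(NP\S))\PP
      [2,4] NP\S   >
        [2,3] "from" : (NP\S)/S
        [3,4] "quickly" : S
    [4,5] "sent" : (S/(S\N))\S
  [5,7] S\N   <
    [5,6] "read" : PP
    [6,7] "in" : (S\N)\PP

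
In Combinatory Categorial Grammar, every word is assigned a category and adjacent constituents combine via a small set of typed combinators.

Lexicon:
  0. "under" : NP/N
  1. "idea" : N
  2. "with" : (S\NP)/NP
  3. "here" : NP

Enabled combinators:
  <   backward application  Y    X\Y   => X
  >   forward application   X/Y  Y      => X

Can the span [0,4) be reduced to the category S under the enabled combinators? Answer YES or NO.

[0,4] S   <
  [0,2] NP   >
    [0,1] "under" : NP/N
    [1,2] "idea" : N
  [2,4] S\NP   >
    [2,3] "with" : (S\NP)/NP
    [3,4] "here" : NP

YES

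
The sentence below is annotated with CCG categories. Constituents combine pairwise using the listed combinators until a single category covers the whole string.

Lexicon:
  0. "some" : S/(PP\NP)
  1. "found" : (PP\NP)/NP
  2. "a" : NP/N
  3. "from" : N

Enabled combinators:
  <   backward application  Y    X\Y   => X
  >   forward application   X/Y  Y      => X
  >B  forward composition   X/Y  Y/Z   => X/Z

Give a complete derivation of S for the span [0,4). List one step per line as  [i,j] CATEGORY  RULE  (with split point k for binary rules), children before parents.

[0,1] S/(PP\NP)  lex  "some"
[1,2] (PP\NP)/NP  lex  "found"
[2,3] NP/N  lex  "a"
[3,4] N  lex  "from"
[2,4] NP  >  k=3
[1,4] PP\NP  >  k=2
[0,4] S  >  k=1

[0,4] S   >
  [0,1] "some" : S/(PP\NP)
  [1,4] PP\NP   >
    [1,2] "found" : (PP\NP)/NP
    [2,4] NP   >
      [2,3] "a" : NP/N
      [3,4] "from" : N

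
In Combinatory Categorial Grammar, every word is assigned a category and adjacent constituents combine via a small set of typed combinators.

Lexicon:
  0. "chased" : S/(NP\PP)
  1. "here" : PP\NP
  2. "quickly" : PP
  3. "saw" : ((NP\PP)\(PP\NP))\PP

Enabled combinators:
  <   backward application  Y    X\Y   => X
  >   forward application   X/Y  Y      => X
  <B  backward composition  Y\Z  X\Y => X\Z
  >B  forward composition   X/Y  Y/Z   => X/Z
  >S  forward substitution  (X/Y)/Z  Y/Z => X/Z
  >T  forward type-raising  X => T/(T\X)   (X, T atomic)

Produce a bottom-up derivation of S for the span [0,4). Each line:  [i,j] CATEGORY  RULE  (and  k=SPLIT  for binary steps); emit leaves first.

[0,1] S/(NP\PP)  lex  "chased"
[1,2] PP\NP  lex  "here"
[2,3] PP  lex  "quickly"
[3,4] ((NP\PP)\(PP\NP))\PP  lex  "saw"
[2,4] (NP\PP)\(PP\NP)  <  k=3
[1,4] NP\PP  <  k=2
[0,4] S  >  k=1

[0,4] S   >
  [0,1] "chased" : S/(NP\PP)
  [1,4] NP\PP   <
    [1,2] "here" : PP\NP
    [2,4] (NP\PP)\(PP\NP)   <
      [2,3] "quickly" : PP
      [3,4] "saw" : ((NP\PP)\(PP\NP))\PP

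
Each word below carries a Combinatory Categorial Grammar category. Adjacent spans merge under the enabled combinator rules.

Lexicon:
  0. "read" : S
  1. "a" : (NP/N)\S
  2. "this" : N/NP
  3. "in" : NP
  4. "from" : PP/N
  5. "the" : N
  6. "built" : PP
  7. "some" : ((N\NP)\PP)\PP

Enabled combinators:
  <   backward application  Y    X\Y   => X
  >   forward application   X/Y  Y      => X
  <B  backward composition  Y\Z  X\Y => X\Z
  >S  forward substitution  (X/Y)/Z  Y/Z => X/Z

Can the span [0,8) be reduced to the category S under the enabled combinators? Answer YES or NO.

S (NP/N)\S N/NP NP PP/N N PP ((N\NP)\PP)\PP
CKY chart[0,8] = {N}; S ∉ chart

NO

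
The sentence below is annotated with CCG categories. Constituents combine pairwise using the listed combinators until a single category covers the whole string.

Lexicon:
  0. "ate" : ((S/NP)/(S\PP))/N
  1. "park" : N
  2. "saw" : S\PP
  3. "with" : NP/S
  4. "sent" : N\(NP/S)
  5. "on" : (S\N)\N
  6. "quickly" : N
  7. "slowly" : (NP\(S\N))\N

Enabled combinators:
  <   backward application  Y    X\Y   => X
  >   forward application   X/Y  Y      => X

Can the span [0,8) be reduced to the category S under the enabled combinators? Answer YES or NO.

[0,8] S   >
  [0,3] S/NP   >
    [0,2] (S/NP)/(S\PP)   >
      [0,1] "ate" : ((S/NP)/(S\PP))/N
      [1,2] "park" : N
    [2,3] "saw" : S\PP
  [3,8] NP   <
    [3,6] S\N   <
      [3,5] N   <
        [3,4] "with" : NP/S
        [4,5] "sent" : N\(NP/S)
      [5,6] "on" : (S\N)\N
    [6,8] NP\(S\N)   <
      [6,7] "quickly" : N
      [7,8] "slowly" : (NP\(S\N))\N

YES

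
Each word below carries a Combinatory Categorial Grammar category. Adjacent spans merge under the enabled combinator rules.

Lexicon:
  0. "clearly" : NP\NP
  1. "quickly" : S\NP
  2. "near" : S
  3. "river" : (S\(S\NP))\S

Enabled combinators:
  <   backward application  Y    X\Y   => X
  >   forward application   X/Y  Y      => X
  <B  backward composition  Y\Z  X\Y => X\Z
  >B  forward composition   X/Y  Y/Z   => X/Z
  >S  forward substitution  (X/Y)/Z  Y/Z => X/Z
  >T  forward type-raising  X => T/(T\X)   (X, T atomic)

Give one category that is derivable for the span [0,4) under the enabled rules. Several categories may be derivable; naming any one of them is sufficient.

S

[0,4] S   <
  [0,2] S\NP   <B
    [0,1] "clearly" : NP\NP
    [1,2] "quickly" : S\NP
  [2,4] S\(S\NP)   <
    [2,3] "near" : S
    [3,4] "river" : (S\(S\NP))\S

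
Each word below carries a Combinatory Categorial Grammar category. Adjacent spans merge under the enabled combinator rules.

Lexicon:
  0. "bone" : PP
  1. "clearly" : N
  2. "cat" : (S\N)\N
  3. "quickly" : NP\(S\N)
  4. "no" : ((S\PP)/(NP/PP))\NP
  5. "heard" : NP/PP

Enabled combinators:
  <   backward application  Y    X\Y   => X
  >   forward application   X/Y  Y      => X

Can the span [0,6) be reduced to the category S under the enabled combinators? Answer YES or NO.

[0,6] S   <
  [0,1] "bone" : PP
  [1,6] S\PP   >
    [1,5] (S\PP)/(NP/PP)   <
      [1,4] NP   <
        [1,3] S\N   <
          [1,2] "clearly" : N
          [2,3] "cat" : (S\N)\N
        [3,4] "quickly" : NP\(S\N)
      [4,5] "no" : ((S\PP)/(NP/PP))\NP
    [5,6] "heard" : NP/PP

YES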